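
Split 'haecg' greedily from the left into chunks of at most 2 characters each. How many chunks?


'haecg' has 5 characters.
Chunking with max size 2:
  Chunk 1: 'ha' (positions 0-1)
  Chunk 2: 'ec' (positions 2-3)
  Chunk 3: 'g' (positions 4-4)
Total chunks: ceil(5 / 2) = 3

3


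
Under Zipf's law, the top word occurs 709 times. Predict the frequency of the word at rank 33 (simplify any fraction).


Zipf's law: freq(rank) = f1 / rank
f1 = 709, rank = 33
freq = 709 / 33
GCD(709, 33) = 1
Simplified: 709/33

709/33


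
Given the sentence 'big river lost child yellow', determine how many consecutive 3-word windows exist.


Word trigrams from [5] words:
  Trigram 1: (big river lost)
  Trigram 2: (river lost child)
  Trigram 3: (lost child yellow)
Total word trigrams: 5 - 2 = 3

3


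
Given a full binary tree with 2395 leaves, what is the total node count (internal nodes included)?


Leaf nodes (terminals): 2395
Internal nodes = n - 1 = 2395 - 1 = 2394
Total = leaves + internal = 2395 + 2394 = 4789

4789


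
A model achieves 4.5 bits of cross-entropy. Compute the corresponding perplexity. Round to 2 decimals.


Perplexity formula: PP = 2^H
H = 4.5
PP = 2^4.5
Decompose: 2^4.5 = 2^4 * 2^0.5 = 2^4 * sqrt(2)
2^4 = 16, sqrt(2) ~ 1.4142136
PP ~ 16 * 1.4142136 = 22.6274176
Rounded to 2 decimals: 22.63

22.63


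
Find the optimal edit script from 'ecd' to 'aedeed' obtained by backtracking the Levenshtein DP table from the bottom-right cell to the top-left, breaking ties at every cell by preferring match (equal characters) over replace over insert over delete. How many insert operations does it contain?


Edit distance = 4. Backtracking from cell (3, 6) with preference match > replace > insert > delete,
then listing the resulting alignment 'ecd' -> 'aedeed' left to right:
  Step 1: insert 'a' [insertion #1]
  Step 2: insert 'e' [insertion #2]
  Step 3: insert 'd' [insertion #3]
  Step 4: keep 'e'
  Step 5: replace c->e
  Step 6: keep 'd'
Total insertions: 3

3


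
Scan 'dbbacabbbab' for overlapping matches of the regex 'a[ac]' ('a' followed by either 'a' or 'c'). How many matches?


Pattern: a[ac] means 'a' followed by either 'a' or 'c'.
Scanning 'dbbacabbbab' position-by-position:
  Pos 0: window 'db' -> no
  Pos 1: window 'bb' -> no
  Pos 2: window 'ba' -> no
  Pos 3: window 'ac' -> MATCH
  Pos 4: window 'ca' -> no
  Pos 5: window 'ab' -> no
  Pos 6: window 'bb' -> no
  Pos 7: window 'bb' -> no
  Pos 8: window 'ba' -> no
  Pos 9: window 'ab' -> no
  Pos 10: window 'b' -> no
Total matches: 1

1


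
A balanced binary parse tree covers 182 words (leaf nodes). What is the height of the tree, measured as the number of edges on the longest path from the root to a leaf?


In a balanced binary tree with n leaves the deepest leaf is ceil(log2(n)) edges below the root.
log2(182) = 7.5078
ceil(7.5078) = 8
height (edges) = 8

8


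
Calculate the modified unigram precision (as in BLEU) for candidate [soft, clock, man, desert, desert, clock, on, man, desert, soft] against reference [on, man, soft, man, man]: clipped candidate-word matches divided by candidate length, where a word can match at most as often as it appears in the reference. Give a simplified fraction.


Reference word counts: {'man': 3, 'on': 1, 'soft': 1}
Checking each candidate word (with clipping):
  'soft' -> in reference (ref count 1, used 1/1) -> match (matches: 1)
  'clock' -> not in reference -> no match (matches: 1)
  'man' -> in reference (ref count 3, used 1/3) -> match (matches: 2)
  'desert' -> not in reference -> no match (matches: 2)
  'desert' -> not in reference -> no match (matches: 2)
  'clock' -> not in reference -> no match (matches: 2)
  'on' -> in reference (ref count 1, used 1/1) -> match (matches: 3)
  'man' -> in reference (ref count 3, used 2/3) -> match (matches: 4)
  'desert' -> not in reference -> no match (matches: 4)
  'soft' -> ref count 1 already used up (1/1) -> clipped, no match (matches: 4)
Clipped matches: 4, Candidate length: 10
Precision = 4/10 = 2/5

2/5


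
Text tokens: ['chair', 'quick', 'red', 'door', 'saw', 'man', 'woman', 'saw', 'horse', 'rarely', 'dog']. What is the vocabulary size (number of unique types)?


Listing all tokens and tracking unique types:
  Token 1: 'chair' -> NEW (unique so far: 1)
  Token 2: 'quick' -> NEW (unique so far: 2)
  Token 3: 'red' -> NEW (unique so far: 3)
  Token 4: 'door' -> NEW (unique so far: 4)
  Token 5: 'saw' -> NEW (unique so far: 5)
  Token 6: 'man' -> NEW (unique so far: 6)
  Token 7: 'woman' -> NEW (unique so far: 7)
  Token 8: 'saw' -> duplicate (unique so far: 7)
  Token 9: 'horse' -> NEW (unique so far: 8)
  Token 10: 'rarely' -> NEW (unique so far: 9)
  Token 11: 'dog' -> NEW (unique so far: 10)
Unique types: ('chair', 'dog', 'door', 'horse', 'man', 'quick', 'rarely', 'red', 'saw', 'woman')
Vocabulary size: 10

10


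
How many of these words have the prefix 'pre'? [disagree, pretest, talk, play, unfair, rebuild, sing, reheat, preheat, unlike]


Checking each word for prefix 'pre':
  'disagree' -> no (count: 0)
  'pretest' -> YES, starts with 'pre' (count: 1)
  'talk' -> no (count: 1)
  'play' -> no (count: 1)
  'unfair' -> no (count: 1)
  'rebuild' -> no (count: 1)
  'sing' -> no (count: 1)
  'reheat' -> no (count: 1)
  'preheat' -> YES, starts with 'pre' (count: 2)
  'unlike' -> no (count: 2)
Total with prefix 'pre': 2

2


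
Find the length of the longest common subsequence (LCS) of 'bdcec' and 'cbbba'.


DP table for LCS of 'bdcec' and 'cbbba':
       c  b  b  b  a
    0  0  0  0  0  0
  b 0  0  1  1  1  1
  d 0  0  1  1  1  1
  c 0  1  1  1  1  1
  e 0  1  1  1  1  1
  c 0  1  1  1  1  1
LCS: 'b'
LCS length = 1

1


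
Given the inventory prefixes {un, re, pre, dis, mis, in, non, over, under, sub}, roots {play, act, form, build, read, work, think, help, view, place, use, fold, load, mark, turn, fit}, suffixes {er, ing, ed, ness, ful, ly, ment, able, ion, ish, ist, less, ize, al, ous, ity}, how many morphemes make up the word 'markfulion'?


Segmenting 'markfulion' against the inventory:
  'mark' -> root (morpheme 1)
  'ful' -> suffix (morpheme 2)
  'ion' -> suffix (morpheme 3)
Total morphemes: 3

3


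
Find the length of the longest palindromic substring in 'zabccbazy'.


Scanning 'zabccbazy' for palindromic substrings.
Substring at positions 0-7: 'zabccbaz'.
Check: reverse('zabccbaz') = 'zabccbaz' -> palindrome confirmed.
Neighbouring characters ('-' / 'y') break symmetry, so it cannot extend further.
No longer palindromic substring exists; longest length = 8

8


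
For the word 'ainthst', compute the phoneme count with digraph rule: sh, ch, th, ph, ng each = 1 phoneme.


Parsing 'ainthst' greedily, digraphs first:
  'a' -> vowel phoneme (phonemes so far: 1)
  'i' -> vowel phoneme (phonemes so far: 2)
  'n' -> consonant phoneme (phonemes so far: 3)
  'th' -> digraph (1 consonant phoneme) (phonemes so far: 4)
  's' -> consonant phoneme (phonemes so far: 5)
  't' -> consonant phoneme (phonemes so far: 6)
Total phonemes: 6

6


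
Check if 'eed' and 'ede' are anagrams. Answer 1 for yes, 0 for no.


Sort characters of 'eed': 'dee'
Sort characters of 'ede': 'dee'
Sorted forms match -> they ARE anagrams
Result: 1

1


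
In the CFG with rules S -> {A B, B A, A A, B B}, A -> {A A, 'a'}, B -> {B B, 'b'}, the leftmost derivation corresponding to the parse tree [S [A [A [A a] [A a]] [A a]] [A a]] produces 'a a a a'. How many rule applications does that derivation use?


Every bracketed nonterminal node [X ...] in the tree is produced by exactly one rule application.
Reading the tree off as a leftmost derivation:
  Step 1: S  =>  A A   (applied S -> A A)
  Step 2: A A  =>  A A A   (applied A -> A A)
  Step 3: A A A  =>  A A A A   (applied A -> A A)
  Step 4: A A A A  =>  a A A A   (applied A -> a)
  Step 5: a A A A  =>  a a A A   (applied A -> a)
  Step 6: a a A A  =>  a a a A   (applied A -> a)
  Step 7: a a a A  =>  a a a a   (applied A -> a)
Final yield: a a a a
Total rewrite steps: 7

7


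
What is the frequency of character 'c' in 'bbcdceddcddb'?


Scanning 'bbcdceddcddb' for 'c':
  Position 2: 'c' -> MATCH (count: 1)
  Position 4: 'c' -> MATCH (count: 2)
  Position 8: 'c' -> MATCH (count: 3)
Total occurrences of 'c': 3

3


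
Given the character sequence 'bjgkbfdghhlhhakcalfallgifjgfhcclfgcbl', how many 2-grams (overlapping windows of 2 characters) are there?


String 'bjgkbfdghhlhhakcalfallgifjgfhcclfgcbl' has length L = 37.
Number of overlapping n-grams = L - n + 1
Substituting: 37 - 2 + 1 = 36

36


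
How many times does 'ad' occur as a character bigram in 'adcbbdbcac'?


Scanning 'adcbbdbcac' for bigram 'ad':
  Position 0: 'ad' -> MATCH
  Position 1: 'dc' -> no
  Position 2: 'cb' -> no
  Position 3: 'bb' -> no
  Position 4: 'bd' -> no
  Position 5: 'db' -> no
  Position 6: 'bc' -> no
  Position 7: 'ca' -> no
  Position 8: 'ac' -> no
Total matches: 1

1


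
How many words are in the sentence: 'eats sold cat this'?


Counting words by splitting on spaces:
  Word 1: 'eats'
  Word 2: 'sold'
  Word 3: 'cat'
  Word 4: 'this'
Total words: 4

4


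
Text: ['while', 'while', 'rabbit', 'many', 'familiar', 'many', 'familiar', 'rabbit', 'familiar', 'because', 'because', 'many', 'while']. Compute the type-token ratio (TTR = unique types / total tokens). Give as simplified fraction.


Tokens: 13
Unique types: ('because', 'familiar', 'many', 'rabbit', 'while') = 5
TTR = 5/13
Already in lowest terms.

5/13


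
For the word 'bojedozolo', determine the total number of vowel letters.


Scanning each character of 'bojedozolo':
  Position 1: 'b' -> consonant (running count: 0)
  Position 2: 'o' -> vowel (running count: 1)
  Position 3: 'j' -> consonant (running count: 1)
  Position 4: 'e' -> vowel (running count: 2)
  Position 5: 'd' -> consonant (running count: 2)
  Position 6: 'o' -> vowel (running count: 3)
  Position 7: 'z' -> consonant (running count: 3)
  Position 8: 'o' -> vowel (running count: 4)
  Position 9: 'l' -> consonant (running count: 4)
  Position 10: 'o' -> vowel (running count: 5)
Total vowels: 5

5


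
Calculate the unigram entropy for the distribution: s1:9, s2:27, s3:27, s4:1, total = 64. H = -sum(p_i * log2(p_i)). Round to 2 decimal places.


Computing entropy H = -sum(p_i * log2(p_i)):
  s1: p = 9/64 = 0.1406, -p*log2(p) = 0.3980
  s2: p = 27/64 = 0.4219, -p*log2(p) = 0.5253
  s3: p = 27/64 = 0.4219, -p*log2(p) = 0.5253
  s4: p = 1/64 = 0.0156, -p*log2(p) = 0.0938
H = sum of terms = 1.5424
Rounded to 2 decimals: 1.54

1.54


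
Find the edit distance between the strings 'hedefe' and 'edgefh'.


Building DP table for s1='hedefe' (len 6) and s2='edgefh' (len 6):
       e  d  g  e  f  h
    0  1  2  3  4  5  6
  h 1  1  2  3  4  5  5
  e 2  1  2  3  3  4  5
  d 3  2  1  2  3  4  5
  e 4  3  2  2  2  3  4
  f 5  4  3  3  3  2  3
  e 6  5  4  4  3  3  3
Edit distance = dp[6][6] = 3

3


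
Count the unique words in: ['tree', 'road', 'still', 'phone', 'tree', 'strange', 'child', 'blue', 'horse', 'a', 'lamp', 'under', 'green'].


Listing all tokens and tracking unique types:
  Token 1: 'tree' -> NEW (unique so far: 1)
  Token 2: 'road' -> NEW (unique so far: 2)
  Token 3: 'still' -> NEW (unique so far: 3)
  Token 4: 'phone' -> NEW (unique so far: 4)
  Token 5: 'tree' -> duplicate (unique so far: 4)
  Token 6: 'strange' -> NEW (unique so far: 5)
  Token 7: 'child' -> NEW (unique so far: 6)
  Token 8: 'blue' -> NEW (unique so far: 7)
  Token 9: 'horse' -> NEW (unique so far: 8)
  Token 10: 'a' -> NEW (unique so far: 9)
  Token 11: 'lamp' -> NEW (unique so far: 10)
  Token 12: 'under' -> NEW (unique so far: 11)
  Token 13: 'green' -> NEW (unique so far: 12)
Unique types: ('a', 'blue', 'child', 'green', 'horse', 'lamp', 'phone', 'road', 'still', 'strange', 'tree', 'under')
Vocabulary size: 12

12


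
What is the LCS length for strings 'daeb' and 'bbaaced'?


DP table for LCS of 'daeb' and 'bbaaced':
       b  b  a  a  c  e  d
    0  0  0  0  0  0  0  0
  d 0  0  0  0  0  0  0  1
  a 0  0  0  1  1  1  1  1
  e 0  0  0  1  1  1  2  2
  b 0  1  1  1  1  1  2  2
LCS: 'ae'
LCS length = 2

2


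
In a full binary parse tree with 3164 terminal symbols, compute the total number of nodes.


Leaf nodes (terminals): 3164
Internal nodes = n - 1 = 3164 - 1 = 3163
Total = leaves + internal = 3164 + 3163 = 6327

6327


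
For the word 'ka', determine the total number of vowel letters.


Scanning each character of 'ka':
  Position 1: 'k' -> consonant (running count: 0)
  Position 2: 'a' -> vowel (running count: 1)
Total vowels: 1

1


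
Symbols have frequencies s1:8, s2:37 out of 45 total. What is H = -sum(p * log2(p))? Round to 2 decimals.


Computing entropy H = -sum(p_i * log2(p_i)):
  s1: p = 8/45 = 0.1778, -p*log2(p) = 0.4430
  s2: p = 37/45 = 0.8222, -p*log2(p) = 0.2322
H = sum of terms = 0.6752
Rounded to 2 decimals: 0.68

0.68


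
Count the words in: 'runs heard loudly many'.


Counting words by splitting on spaces:
  Word 1: 'runs'
  Word 2: 'heard'
  Word 3: 'loudly'
  Word 4: 'many'
Total words: 4

4


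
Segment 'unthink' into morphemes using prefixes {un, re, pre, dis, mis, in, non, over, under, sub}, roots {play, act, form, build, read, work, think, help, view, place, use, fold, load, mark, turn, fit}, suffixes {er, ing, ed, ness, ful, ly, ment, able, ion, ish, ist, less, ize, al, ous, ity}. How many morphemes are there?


Segmenting 'unthink' against the inventory:
  'un' -> prefix (morpheme 1)
  'think' -> root (morpheme 2)
Total morphemes: 2

2


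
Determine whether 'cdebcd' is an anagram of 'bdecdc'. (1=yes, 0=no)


Sort characters of 'cdebcd': 'bccdde'
Sort characters of 'bdecdc': 'bccdde'
Sorted forms match -> they ARE anagrams
Result: 1

1


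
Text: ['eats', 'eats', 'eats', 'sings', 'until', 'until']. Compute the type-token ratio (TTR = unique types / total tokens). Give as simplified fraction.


Tokens: 6
Unique types: ('eats', 'sings', 'until') = 3
TTR = 3/6
Simplify: divide both by 3 -> 1/2
TTR = 1/2

1/2


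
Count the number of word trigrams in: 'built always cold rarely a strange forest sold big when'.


Word trigrams from [10] words:
  Trigram 1: (built always cold)
  Trigram 2: (always cold rarely)
  Trigram 3: (cold rarely a)
  Trigram 4: (rarely a strange)
  Trigram 5: (a strange forest)
  Trigram 6: (strange forest sold)
  Trigram 7: (forest sold big)
  Trigram 8: (sold big when)
Total word trigrams: 10 - 2 = 8

8


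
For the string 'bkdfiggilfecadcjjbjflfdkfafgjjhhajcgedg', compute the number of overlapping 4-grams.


String 'bkdfiggilfecadcjjbjflfdkfafgjjhhajcgedg' has length L = 39.
Number of overlapping n-grams = L - n + 1
Substituting: 39 - 4 + 1 = 36

36


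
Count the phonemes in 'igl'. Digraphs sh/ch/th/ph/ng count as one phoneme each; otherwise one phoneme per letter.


Parsing 'igl' greedily, digraphs first:
  'i' -> vowel phoneme (phonemes so far: 1)
  'g' -> consonant phoneme (phonemes so far: 2)
  'l' -> consonant phoneme (phonemes so far: 3)
Total phonemes: 3

3


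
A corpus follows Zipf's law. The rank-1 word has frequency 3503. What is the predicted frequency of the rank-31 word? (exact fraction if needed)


Zipf's law: freq(rank) = f1 / rank
f1 = 3503, rank = 31
freq = 3503 / 31
= 113

113


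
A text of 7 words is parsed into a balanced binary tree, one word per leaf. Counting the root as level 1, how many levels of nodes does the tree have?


In a balanced binary tree with n leaves the deepest leaf is ceil(log2(n)) edges below the root,
so counting node levels inclusive of root and leaves gives ceil(log2(n)) + 1 levels.
log2(7) = 2.8074
ceil(2.8074) = 3
levels = 3 + 1 = 4

4


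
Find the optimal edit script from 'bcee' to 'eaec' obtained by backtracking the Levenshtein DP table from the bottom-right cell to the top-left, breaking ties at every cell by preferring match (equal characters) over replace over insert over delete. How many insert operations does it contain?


Edit distance = 3. Backtracking from cell (4, 4) with preference match > replace > insert > delete,
then listing the resulting alignment 'bcee' -> 'eaec' left to right:
  Step 1: replace b->e
  Step 2: replace c->a
  Step 3: keep 'e'
  Step 4: replace e->c
Total insertions: 0

0


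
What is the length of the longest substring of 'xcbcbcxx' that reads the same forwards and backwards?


Scanning 'xcbcbcxx' for palindromic substrings.
Substring at positions 0-6: 'xcbcbcx'.
Check: reverse('xcbcbcx') = 'xcbcbcx' -> palindrome confirmed.
Neighbouring characters ('-' / 'x') break symmetry, so it cannot extend further.
No longer palindromic substring exists; longest length = 7

7


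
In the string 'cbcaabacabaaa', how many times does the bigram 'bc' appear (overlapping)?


Scanning 'cbcaabacabaaa' for bigram 'bc':
  Position 0: 'cb' -> no
  Position 1: 'bc' -> MATCH
  Position 2: 'ca' -> no
  Position 3: 'aa' -> no
  Position 4: 'ab' -> no
  Position 5: 'ba' -> no
  Position 6: 'ac' -> no
  Position 7: 'ca' -> no
  Position 8: 'ab' -> no
  Position 9: 'ba' -> no
  Position 10: 'aa' -> no
  Position 11: 'aa' -> no
Total matches: 1

1


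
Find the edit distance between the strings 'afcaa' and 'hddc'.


Building DP table for s1='afcaa' (len 5) and s2='hddc' (len 4):
       h  d  d  c
    0  1  2  3  4
  a 1  1  2  3  4
  f 2  2  2  3  4
  c 3  3  3  3  3
  a 4  4  4  4  4
  a 5  5  5  5  5
Edit distance = dp[5][4] = 5

5


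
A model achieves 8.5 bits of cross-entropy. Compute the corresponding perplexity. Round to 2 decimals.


Perplexity formula: PP = 2^H
H = 8.5
PP = 2^8.5
Decompose: 2^8.5 = 2^8 * 2^0.5 = 2^8 * sqrt(2)
2^8 = 256, sqrt(2) ~ 1.4142136
PP ~ 256 * 1.4142136 = 362.0386816
Rounded to 2 decimals: 362.04

362.04


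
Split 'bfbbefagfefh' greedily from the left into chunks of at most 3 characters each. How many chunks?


'bfbbefagfefh' has 12 characters.
Chunking with max size 3:
  Chunk 1: 'bfb' (positions 0-2)
  Chunk 2: 'bef' (positions 3-5)
  Chunk 3: 'agf' (positions 6-8)
  Chunk 4: 'efh' (positions 9-11)
Total chunks: ceil(12 / 3) = 4

4


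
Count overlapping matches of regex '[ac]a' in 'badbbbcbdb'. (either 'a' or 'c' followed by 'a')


Pattern: [ac]a means either 'a' or 'c' followed by 'a'.
Scanning 'badbbbcbdb' position-by-position:
  Pos 0: window 'ba' -> no
  Pos 1: window 'ad' -> no
  Pos 2: window 'db' -> no
  Pos 3: window 'bb' -> no
  Pos 4: window 'bb' -> no
  Pos 5: window 'bc' -> no
  Pos 6: window 'cb' -> no
  Pos 7: window 'bd' -> no
  Pos 8: window 'db' -> no
  Pos 9: window 'b' -> no
Total matches: 0

0


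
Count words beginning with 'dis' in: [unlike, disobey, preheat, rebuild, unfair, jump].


Checking each word for prefix 'dis':
  'unlike' -> no (count: 0)
  'disobey' -> YES, starts with 'dis' (count: 1)
  'preheat' -> no (count: 1)
  'rebuild' -> no (count: 1)
  'unfair' -> no (count: 1)
  'jump' -> no (count: 1)
Total with prefix 'dis': 1

1


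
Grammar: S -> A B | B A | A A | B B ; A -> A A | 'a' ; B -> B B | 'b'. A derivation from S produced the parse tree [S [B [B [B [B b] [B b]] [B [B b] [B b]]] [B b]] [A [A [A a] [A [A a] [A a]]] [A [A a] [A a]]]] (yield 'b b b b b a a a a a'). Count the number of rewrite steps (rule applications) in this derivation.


Every bracketed nonterminal node [X ...] in the tree is produced by exactly one rule application.
Reading the tree off as a leftmost derivation:
  Step 1: S  =>  B A   (applied S -> B A)
  Step 2: B A  =>  B B A   (applied B -> B B)
  Step 3: B B A  =>  B B B A   (applied B -> B B)
  Step 4: B B B A  =>  B B B B A   (applied B -> B B)
  Step 5: B B B B A  =>  b B B B A   (applied B -> b)
  Step 6: b B B B A  =>  b b B B A   (applied B -> b)
  Step 7: b b B B A  =>  b b B B B A   (applied B -> B B)
  Step 8: b b B B B A  =>  b b b B B A   (applied B -> b)
  Step 9: b b b B B A  =>  b b b b B A   (applied B -> b)
  Step 10: b b b b B A  =>  b b b b b A   (applied B -> b)
  Step 11: b b b b b A  =>  b b b b b A A   (applied A -> A A)
  Step 12: b b b b b A A  =>  b b b b b A A A   (applied A -> A A)
  Step 13: b b b b b A A A  =>  b b b b b a A A   (applied A -> a)
  Step 14: b b b b b a A A  =>  b b b b b a A A A   (applied A -> A A)
  Step 15: b b b b b a A A A  =>  b b b b b a a A A   (applied A -> a)
  Step 16: b b b b b a a A A  =>  b b b b b a a a A   (applied A -> a)
  Step 17: b b b b b a a a A  =>  b b b b b a a a A A   (applied A -> A A)
  Step 18: b b b b b a a a A A  =>  b b b b b a a a a A   (applied A -> a)
  Step 19: b b b b b a a a a A  =>  b b b b b a a a a a   (applied A -> a)
Final yield: b b b b b a a a a a
Total rewrite steps: 19

19


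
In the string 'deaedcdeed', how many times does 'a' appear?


Scanning 'deaedcdeed' for 'a':
  Position 2: 'a' -> MATCH (count: 1)
Total occurrences of 'a': 1

1


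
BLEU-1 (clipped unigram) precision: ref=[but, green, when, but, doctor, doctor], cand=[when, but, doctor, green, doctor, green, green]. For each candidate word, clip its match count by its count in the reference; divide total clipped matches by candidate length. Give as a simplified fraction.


Reference word counts: {'but': 2, 'doctor': 2, 'green': 1, 'when': 1}
Checking each candidate word (with clipping):
  'when' -> in reference (ref count 1, used 1/1) -> match (matches: 1)
  'but' -> in reference (ref count 2, used 1/2) -> match (matches: 2)
  'doctor' -> in reference (ref count 2, used 1/2) -> match (matches: 3)
  'green' -> in reference (ref count 1, used 1/1) -> match (matches: 4)
  'doctor' -> in reference (ref count 2, used 2/2) -> match (matches: 5)
  'green' -> ref count 1 already used up (1/1) -> clipped, no match (matches: 5)
  'green' -> ref count 1 already used up (1/1) -> clipped, no match (matches: 5)
Clipped matches: 5, Candidate length: 7
Precision = 5/7

5/7


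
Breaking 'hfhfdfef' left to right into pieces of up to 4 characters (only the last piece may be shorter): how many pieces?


'hfhfdfef' has 8 characters.
Chunking with max size 4:
  Chunk 1: 'hfhf' (positions 0-3)
  Chunk 2: 'dfef' (positions 4-7)
Total chunks: ceil(8 / 4) = 2

2


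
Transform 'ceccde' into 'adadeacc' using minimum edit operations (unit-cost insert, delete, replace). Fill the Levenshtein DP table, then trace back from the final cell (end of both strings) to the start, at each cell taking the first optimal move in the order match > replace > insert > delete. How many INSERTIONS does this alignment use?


Edit distance = 7. Backtracking from cell (6, 8) with preference match > replace > insert > delete,
then listing the resulting alignment 'ceccde' -> 'adadeacc' left to right:
  Step 1: insert 'a' [insertion #1]
  Step 2: insert 'd' [insertion #2]
  Step 3: insert 'a' [insertion #3]
  Step 4: replace c->d
  Step 5: keep 'e'
  Step 6: replace c->a
  Step 7: keep 'c'
  Step 8: delete 'd'
  Step 9: replace e->c
Total insertions: 3

3


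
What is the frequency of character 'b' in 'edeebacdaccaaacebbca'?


Scanning 'edeebacdaccaaacebbca' for 'b':
  Position 4: 'b' -> MATCH (count: 1)
  Position 16: 'b' -> MATCH (count: 2)
  Position 17: 'b' -> MATCH (count: 3)
Total occurrences of 'b': 3

3


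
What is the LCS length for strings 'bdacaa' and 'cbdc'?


DP table for LCS of 'bdacaa' and 'cbdc':
       c  b  d  c
    0  0  0  0  0
  b 0  0  1  1  1
  d 0  0  1  2  2
  a 0  0  1  2  2
  c 0  1  1  2  3
  a 0  1  1  2  3
  a 0  1  1  2  3
LCS: 'bdc'
LCS length = 3

3


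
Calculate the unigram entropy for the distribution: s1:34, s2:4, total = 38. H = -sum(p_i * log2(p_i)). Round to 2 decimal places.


Computing entropy H = -sum(p_i * log2(p_i)):
  s1: p = 34/38 = 0.8947, -p*log2(p) = 0.1436
  s2: p = 4/38 = 0.1053, -p*log2(p) = 0.3419
H = sum of terms = 0.4855
Rounded to 2 decimals: 0.49

0.49


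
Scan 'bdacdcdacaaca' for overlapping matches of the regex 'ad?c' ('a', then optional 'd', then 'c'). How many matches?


Pattern: ad?c means 'a', then optional 'd', then 'c'.
Scanning 'bdacdcdacaaca' position-by-position:
  Pos 0: window 'bda' -> no
  Pos 1: window 'dac' -> no
  Pos 2: window 'acd' -> MATCH
  Pos 3: window 'cdc' -> no
  Pos 4: window 'dcd' -> no
  Pos 5: window 'cda' -> no
  Pos 6: window 'dac' -> no
  Pos 7: window 'aca' -> MATCH
  Pos 8: window 'caa' -> no
  Pos 9: window 'aac' -> no
  Pos 10: window 'aca' -> MATCH
  Pos 11: window 'ca' -> no
  Pos 12: window 'a' -> no
Total matches: 3

3


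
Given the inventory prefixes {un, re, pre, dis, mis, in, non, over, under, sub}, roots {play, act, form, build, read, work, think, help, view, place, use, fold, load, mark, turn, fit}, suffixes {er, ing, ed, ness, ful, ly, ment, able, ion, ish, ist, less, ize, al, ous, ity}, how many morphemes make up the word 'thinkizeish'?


Segmenting 'thinkizeish' against the inventory:
  'think' -> root (morpheme 1)
  'ize' -> suffix (morpheme 2)
  'ish' -> suffix (morpheme 3)
Total morphemes: 3

3


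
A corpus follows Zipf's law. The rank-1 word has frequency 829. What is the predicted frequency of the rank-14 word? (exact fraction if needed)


Zipf's law: freq(rank) = f1 / rank
f1 = 829, rank = 14
freq = 829 / 14
GCD(829, 14) = 1
Simplified: 829/14

829/14


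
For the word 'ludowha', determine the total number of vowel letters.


Scanning each character of 'ludowha':
  Position 1: 'l' -> consonant (running count: 0)
  Position 2: 'u' -> vowel (running count: 1)
  Position 3: 'd' -> consonant (running count: 1)
  Position 4: 'o' -> vowel (running count: 2)
  Position 5: 'w' -> consonant (running count: 2)
  Position 6: 'h' -> consonant (running count: 2)
  Position 7: 'a' -> vowel (running count: 3)
Total vowels: 3

3


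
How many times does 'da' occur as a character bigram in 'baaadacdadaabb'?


Scanning 'baaadacdadaabb' for bigram 'da':
  Position 0: 'ba' -> no
  Position 1: 'aa' -> no
  Position 2: 'aa' -> no
  Position 3: 'ad' -> no
  Position 4: 'da' -> MATCH
  Position 5: 'ac' -> no
  Position 6: 'cd' -> no
  Position 7: 'da' -> MATCH
  Position 8: 'ad' -> no
  Position 9: 'da' -> MATCH
  Position 10: 'aa' -> no
  Position 11: 'ab' -> no
  Position 12: 'bb' -> no
Total matches: 3

3


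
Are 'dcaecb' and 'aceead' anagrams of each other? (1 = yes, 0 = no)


Sort characters of 'dcaecb': 'abccde'
Sort characters of 'aceead': 'aacdee'
Sorted forms differ -> they are NOT anagrams
Result: 0

0


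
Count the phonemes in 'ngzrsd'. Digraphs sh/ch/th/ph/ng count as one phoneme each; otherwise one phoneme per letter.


Parsing 'ngzrsd' greedily, digraphs first:
  'ng' -> digraph (1 consonant phoneme) (phonemes so far: 1)
  'z' -> consonant phoneme (phonemes so far: 2)
  'r' -> consonant phoneme (phonemes so far: 3)
  's' -> consonant phoneme (phonemes so far: 4)
  'd' -> consonant phoneme (phonemes so far: 5)
Total phonemes: 5

5


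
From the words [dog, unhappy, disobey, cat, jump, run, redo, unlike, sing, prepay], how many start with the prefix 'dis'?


Checking each word for prefix 'dis':
  'dog' -> no (count: 0)
  'unhappy' -> no (count: 0)
  'disobey' -> YES, starts with 'dis' (count: 1)
  'cat' -> no (count: 1)
  'jump' -> no (count: 1)
  'run' -> no (count: 1)
  'redo' -> no (count: 1)
  'unlike' -> no (count: 1)
  'sing' -> no (count: 1)
  'prepay' -> no (count: 1)
Total with prefix 'dis': 1

1


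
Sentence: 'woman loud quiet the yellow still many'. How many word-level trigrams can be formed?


Word trigrams from [7] words:
  Trigram 1: (woman loud quiet)
  Trigram 2: (loud quiet the)
  Trigram 3: (quiet the yellow)
  Trigram 4: (the yellow still)
  Trigram 5: (yellow still many)
Total word trigrams: 7 - 2 = 5

5


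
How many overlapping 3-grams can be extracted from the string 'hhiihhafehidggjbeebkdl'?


String 'hhiihhafehidggjbeebkdl' has length L = 22.
Number of overlapping n-grams = L - n + 1
Substituting: 22 - 3 + 1 = 20

20


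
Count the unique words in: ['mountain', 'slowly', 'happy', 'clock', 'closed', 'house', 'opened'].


Listing all tokens and tracking unique types:
  Token 1: 'mountain' -> NEW (unique so far: 1)
  Token 2: 'slowly' -> NEW (unique so far: 2)
  Token 3: 'happy' -> NEW (unique so far: 3)
  Token 4: 'clock' -> NEW (unique so far: 4)
  Token 5: 'closed' -> NEW (unique so far: 5)
  Token 6: 'house' -> NEW (unique so far: 6)
  Token 7: 'opened' -> NEW (unique so far: 7)
Unique types: ('clock', 'closed', 'happy', 'house', 'mountain', 'opened', 'slowly')
Vocabulary size: 7

7


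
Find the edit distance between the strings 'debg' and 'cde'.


Building DP table for s1='debg' (len 4) and s2='cde' (len 3):
       c  d  e
    0  1  2  3
  d 1  1  1  2
  e 2  2  2  1
  b 3  3  3  2
  g 4  4  4  3
Edit distance = dp[4][3] = 3

3


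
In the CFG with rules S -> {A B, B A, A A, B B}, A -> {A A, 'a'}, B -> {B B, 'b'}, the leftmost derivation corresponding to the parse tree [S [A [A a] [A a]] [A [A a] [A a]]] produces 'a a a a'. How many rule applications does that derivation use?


Every bracketed nonterminal node [X ...] in the tree is produced by exactly one rule application.
Reading the tree off as a leftmost derivation:
  Step 1: S  =>  A A   (applied S -> A A)
  Step 2: A A  =>  A A A   (applied A -> A A)
  Step 3: A A A  =>  a A A   (applied A -> a)
  Step 4: a A A  =>  a a A   (applied A -> a)
  Step 5: a a A  =>  a a A A   (applied A -> A A)
  Step 6: a a A A  =>  a a a A   (applied A -> a)
  Step 7: a a a A  =>  a a a a   (applied A -> a)
Final yield: a a a a
Total rewrite steps: 7

7


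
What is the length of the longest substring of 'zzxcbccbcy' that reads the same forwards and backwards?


Scanning 'zzxcbccbcy' for palindromic substrings.
Substring at positions 3-8: 'cbccbc'.
Check: reverse('cbccbc') = 'cbccbc' -> palindrome confirmed.
Neighbouring characters ('x' / 'y') break symmetry, so it cannot extend further.
No longer palindromic substring exists; longest length = 6

6


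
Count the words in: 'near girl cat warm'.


Counting words by splitting on spaces:
  Word 1: 'near'
  Word 2: 'girl'
  Word 3: 'cat'
  Word 4: 'warm'
Total words: 4

4


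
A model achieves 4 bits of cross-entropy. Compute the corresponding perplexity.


Perplexity formula: PP = 2^H
H = 4
PP = 2^4
Steps: 2^1 = 2, 2^2 = 4, 2^3 = 8, 2^4 = 16
PP = 16

16


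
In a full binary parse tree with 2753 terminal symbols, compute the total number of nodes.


Leaf nodes (terminals): 2753
Internal nodes = n - 1 = 2753 - 1 = 2752
Total = leaves + internal = 2753 + 2752 = 5505

5505


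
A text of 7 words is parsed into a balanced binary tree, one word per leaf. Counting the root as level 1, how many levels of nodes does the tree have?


In a balanced binary tree with n leaves the deepest leaf is ceil(log2(n)) edges below the root,
so counting node levels inclusive of root and leaves gives ceil(log2(n)) + 1 levels.
log2(7) = 2.8074
ceil(2.8074) = 3
levels = 3 + 1 = 4

4


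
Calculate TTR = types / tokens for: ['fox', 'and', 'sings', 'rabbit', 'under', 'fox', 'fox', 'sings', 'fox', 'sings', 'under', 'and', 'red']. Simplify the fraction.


Tokens: 13
Unique types: ('and', 'fox', 'rabbit', 'red', 'sings', 'under') = 6
TTR = 6/13
Already in lowest terms.

6/13


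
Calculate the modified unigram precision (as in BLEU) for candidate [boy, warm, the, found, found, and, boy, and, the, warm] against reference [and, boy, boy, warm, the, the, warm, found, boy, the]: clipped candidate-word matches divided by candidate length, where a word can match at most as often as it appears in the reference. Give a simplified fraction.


Reference word counts: {'and': 1, 'boy': 3, 'found': 1, 'the': 3, 'warm': 2}
Checking each candidate word (with clipping):
  'boy' -> in reference (ref count 3, used 1/3) -> match (matches: 1)
  'warm' -> in reference (ref count 2, used 1/2) -> match (matches: 2)
  'the' -> in reference (ref count 3, used 1/3) -> match (matches: 3)
  'found' -> in reference (ref count 1, used 1/1) -> match (matches: 4)
  'found' -> ref count 1 already used up (1/1) -> clipped, no match (matches: 4)
  'and' -> in reference (ref count 1, used 1/1) -> match (matches: 5)
  'boy' -> in reference (ref count 3, used 2/3) -> match (matches: 6)
  'and' -> ref count 1 already used up (1/1) -> clipped, no match (matches: 6)
  'the' -> in reference (ref count 3, used 2/3) -> match (matches: 7)
  'warm' -> in reference (ref count 2, used 2/2) -> match (matches: 8)
Clipped matches: 8, Candidate length: 10
Precision = 8/10 = 4/5

4/5


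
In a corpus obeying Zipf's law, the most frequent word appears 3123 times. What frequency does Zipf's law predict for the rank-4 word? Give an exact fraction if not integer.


Zipf's law: freq(rank) = f1 / rank
f1 = 3123, rank = 4
freq = 3123 / 4
GCD(3123, 4) = 1
Simplified: 3123/4

3123/4


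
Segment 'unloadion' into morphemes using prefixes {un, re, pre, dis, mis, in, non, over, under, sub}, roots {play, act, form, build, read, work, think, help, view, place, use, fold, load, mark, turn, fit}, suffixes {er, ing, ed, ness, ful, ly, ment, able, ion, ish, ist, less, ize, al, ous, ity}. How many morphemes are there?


Segmenting 'unloadion' against the inventory:
  'un' -> prefix (morpheme 1)
  'load' -> root (morpheme 2)
  'ion' -> suffix (morpheme 3)
Total morphemes: 3

3


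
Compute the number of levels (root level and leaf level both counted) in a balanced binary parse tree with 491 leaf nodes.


In a balanced binary tree with n leaves the deepest leaf is ceil(log2(n)) edges below the root,
so counting node levels inclusive of root and leaves gives ceil(log2(n)) + 1 levels.
log2(491) = 8.9396
ceil(8.9396) = 9
levels = 9 + 1 = 10

10


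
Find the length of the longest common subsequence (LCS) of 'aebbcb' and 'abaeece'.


DP table for LCS of 'aebbcb' and 'abaeece':
       a  b  a  e  e  c  e
    0  0  0  0  0  0  0  0
  a 0  1  1  1  1  1  1  1
  e 0  1  1  1  2  2  2  2
  b 0  1  2  2  2  2  2  2
  b 0  1  2  2  2  2  2  2
  c 0  1  2  2  2  2  3  3
  b 0  1  2  2  2  2  3  3
LCS: 'aec'
LCS length = 3

3


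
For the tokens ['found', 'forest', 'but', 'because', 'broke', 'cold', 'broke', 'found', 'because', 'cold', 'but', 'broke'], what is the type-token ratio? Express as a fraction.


Tokens: 12
Unique types: ('because', 'broke', 'but', 'cold', 'forest', 'found') = 6
TTR = 6/12
Simplify: divide both by 6 -> 1/2
TTR = 1/2

1/2


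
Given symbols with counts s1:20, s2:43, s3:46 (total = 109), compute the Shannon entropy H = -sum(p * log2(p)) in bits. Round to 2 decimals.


Computing entropy H = -sum(p_i * log2(p_i)):
  s1: p = 20/109 = 0.1835, -p*log2(p) = 0.4489
  s2: p = 43/109 = 0.3945, -p*log2(p) = 0.5294
  s3: p = 46/109 = 0.4220, -p*log2(p) = 0.5253
H = sum of terms = 1.5036
Rounded to 2 decimals: 1.50

1.50


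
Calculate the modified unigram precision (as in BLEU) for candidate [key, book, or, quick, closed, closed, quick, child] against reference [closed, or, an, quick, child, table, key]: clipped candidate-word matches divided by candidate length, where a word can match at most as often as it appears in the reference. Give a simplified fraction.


Reference word counts: {'an': 1, 'child': 1, 'closed': 1, 'key': 1, 'or': 1, 'quick': 1, 'table': 1}
Checking each candidate word (with clipping):
  'key' -> in reference (ref count 1, used 1/1) -> match (matches: 1)
  'book' -> not in reference -> no match (matches: 1)
  'or' -> in reference (ref count 1, used 1/1) -> match (matches: 2)
  'quick' -> in reference (ref count 1, used 1/1) -> match (matches: 3)
  'closed' -> in reference (ref count 1, used 1/1) -> match (matches: 4)
  'closed' -> ref count 1 already used up (1/1) -> clipped, no match (matches: 4)
  'quick' -> ref count 1 already used up (1/1) -> clipped, no match (matches: 4)
  'child' -> in reference (ref count 1, used 1/1) -> match (matches: 5)
Clipped matches: 5, Candidate length: 8
Precision = 5/8

5/8


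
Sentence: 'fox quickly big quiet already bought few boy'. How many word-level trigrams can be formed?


Word trigrams from [8] words:
  Trigram 1: (fox quickly big)
  Trigram 2: (quickly big quiet)
  Trigram 3: (big quiet already)
  Trigram 4: (quiet already bought)
  Trigram 5: (already bought few)
  Trigram 6: (bought few boy)
Total word trigrams: 8 - 2 = 6

6


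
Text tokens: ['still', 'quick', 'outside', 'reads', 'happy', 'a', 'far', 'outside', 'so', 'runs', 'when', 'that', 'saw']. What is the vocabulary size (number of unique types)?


Listing all tokens and tracking unique types:
  Token 1: 'still' -> NEW (unique so far: 1)
  Token 2: 'quick' -> NEW (unique so far: 2)
  Token 3: 'outside' -> NEW (unique so far: 3)
  Token 4: 'reads' -> NEW (unique so far: 4)
  Token 5: 'happy' -> NEW (unique so far: 5)
  Token 6: 'a' -> NEW (unique so far: 6)
  Token 7: 'far' -> NEW (unique so far: 7)
  Token 8: 'outside' -> duplicate (unique so far: 7)
  Token 9: 'so' -> NEW (unique so far: 8)
  Token 10: 'runs' -> NEW (unique so far: 9)
  Token 11: 'when' -> NEW (unique so far: 10)
  Token 12: 'that' -> NEW (unique so far: 11)
  Token 13: 'saw' -> NEW (unique so far: 12)
Unique types: ('a', 'far', 'happy', 'outside', 'quick', 'reads', 'runs', 'saw', 'so', 'still', 'that', 'when')
Vocabulary size: 12

12


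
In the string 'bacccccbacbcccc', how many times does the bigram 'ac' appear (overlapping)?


Scanning 'bacccccbacbcccc' for bigram 'ac':
  Position 0: 'ba' -> no
  Position 1: 'ac' -> MATCH
  Position 2: 'cc' -> no
  Position 3: 'cc' -> no
  Position 4: 'cc' -> no
  Position 5: 'cc' -> no
  Position 6: 'cb' -> no
  Position 7: 'ba' -> no
  Position 8: 'ac' -> MATCH
  Position 9: 'cb' -> no
  Position 10: 'bc' -> no
  Position 11: 'cc' -> no
  Position 12: 'cc' -> no
  Position 13: 'cc' -> no
Total matches: 2

2


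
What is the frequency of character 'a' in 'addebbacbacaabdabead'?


Scanning 'addebbacbacaabdabead' for 'a':
  Position 0: 'a' -> MATCH (count: 1)
  Position 6: 'a' -> MATCH (count: 2)
  Position 9: 'a' -> MATCH (count: 3)
  Position 11: 'a' -> MATCH (count: 4)
  Position 12: 'a' -> MATCH (count: 5)
  Position 15: 'a' -> MATCH (count: 6)
  Position 18: 'a' -> MATCH (count: 7)
Total occurrences of 'a': 7

7


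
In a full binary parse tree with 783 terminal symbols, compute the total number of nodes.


Leaf nodes (terminals): 783
Internal nodes = n - 1 = 783 - 1 = 782
Total = leaves + internal = 783 + 782 = 1565

1565


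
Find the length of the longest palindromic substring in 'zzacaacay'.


Scanning 'zzacaacay' for palindromic substrings.
Substring at positions 2-7: 'acaaca'.
Check: reverse('acaaca') = 'acaaca' -> palindrome confirmed.
Neighbouring characters ('z' / 'y') break symmetry, so it cannot extend further.
No longer palindromic substring exists; longest length = 6

6


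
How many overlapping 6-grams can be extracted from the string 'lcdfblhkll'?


String 'lcdfblhkll' has length L = 10.
Number of overlapping n-grams = L - n + 1
Substituting: 10 - 6 + 1 = 5

5


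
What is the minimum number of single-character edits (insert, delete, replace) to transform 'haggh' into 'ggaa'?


Building DP table for s1='haggh' (len 5) and s2='ggaa' (len 4):
       g  g  a  a
    0  1  2  3  4
  h 1  1  2  3  4
  a 2  2  2  2  3
  g 3  2  2  3  3
  g 4  3  2  3  4
  h 5  4  3  3  4
Edit distance = dp[5][4] = 4

4


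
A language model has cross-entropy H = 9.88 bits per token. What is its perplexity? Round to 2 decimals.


Perplexity formula: PP = 2^H
H = 9.88
PP = 2^9.88
Decompose: 2^9.88 = 2^9 * 2^0.88
2^9 = 512, 2^0.88 ~ 1.8403753
PP ~ 512 * 1.8403753 = 942.2721536
Rounded to 2 decimals: 942.27

942.27


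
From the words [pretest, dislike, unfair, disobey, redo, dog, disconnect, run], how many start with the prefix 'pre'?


Checking each word for prefix 'pre':
  'pretest' -> YES, starts with 'pre' (count: 1)
  'dislike' -> no (count: 1)
  'unfair' -> no (count: 1)
  'disobey' -> no (count: 1)
  'redo' -> no (count: 1)
  'dog' -> no (count: 1)
  'disconnect' -> no (count: 1)
  'run' -> no (count: 1)
Total with prefix 'pre': 1

1


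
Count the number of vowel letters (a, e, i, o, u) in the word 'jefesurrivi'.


Scanning each character of 'jefesurrivi':
  Position 1: 'j' -> consonant (running count: 0)
  Position 2: 'e' -> vowel (running count: 1)
  Position 3: 'f' -> consonant (running count: 1)
  Position 4: 'e' -> vowel (running count: 2)
  Position 5: 's' -> consonant (running count: 2)
  Position 6: 'u' -> vowel (running count: 3)
  Position 7: 'r' -> consonant (running count: 3)
  Position 8: 'r' -> consonant (running count: 3)
  Position 9: 'i' -> vowel (running count: 4)
  Position 10: 'v' -> consonant (running count: 4)
  Position 11: 'i' -> vowel (running count: 5)
Total vowels: 5

5
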